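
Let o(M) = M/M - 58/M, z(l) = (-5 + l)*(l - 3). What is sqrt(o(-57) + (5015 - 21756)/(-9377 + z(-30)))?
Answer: sqrt(890333403618)/468654 ≈ 2.0134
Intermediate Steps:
z(l) = (-5 + l)*(-3 + l)
o(M) = 1 - 58/M
sqrt(o(-57) + (5015 - 21756)/(-9377 + z(-30))) = sqrt((-58 - 57)/(-57) + (5015 - 21756)/(-9377 + (15 + (-30)**2 - 8*(-30)))) = sqrt(-1/57*(-115) - 16741/(-9377 + (15 + 900 + 240))) = sqrt(115/57 - 16741/(-9377 + 1155)) = sqrt(115/57 - 16741/(-8222)) = sqrt(115/57 - 16741*(-1/8222)) = sqrt(115/57 + 16741/8222) = sqrt(1899767/468654) = sqrt(890333403618)/468654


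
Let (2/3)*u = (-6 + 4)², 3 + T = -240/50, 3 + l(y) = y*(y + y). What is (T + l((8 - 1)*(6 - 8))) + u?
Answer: 1936/5 ≈ 387.20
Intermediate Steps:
l(y) = -3 + 2*y² (l(y) = -3 + y*(y + y) = -3 + y*(2*y) = -3 + 2*y²)
T = -39/5 (T = -3 - 240/50 = -3 - 240*1/50 = -3 - 24/5 = -39/5 ≈ -7.8000)
u = 6 (u = 3*(-6 + 4)²/2 = (3/2)*(-2)² = (3/2)*4 = 6)
(T + l((8 - 1)*(6 - 8))) + u = (-39/5 + (-3 + 2*((8 - 1)*(6 - 8))²)) + 6 = (-39/5 + (-3 + 2*(7*(-2))²)) + 6 = (-39/5 + (-3 + 2*(-14)²)) + 6 = (-39/5 + (-3 + 2*196)) + 6 = (-39/5 + (-3 + 392)) + 6 = (-39/5 + 389) + 6 = 1906/5 + 6 = 1936/5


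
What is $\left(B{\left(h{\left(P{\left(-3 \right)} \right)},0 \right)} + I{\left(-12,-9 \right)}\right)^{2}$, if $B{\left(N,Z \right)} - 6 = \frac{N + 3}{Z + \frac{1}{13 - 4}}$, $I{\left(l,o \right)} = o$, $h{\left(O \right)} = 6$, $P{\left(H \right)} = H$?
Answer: $6084$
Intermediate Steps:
$B{\left(N,Z \right)} = 6 + \frac{3 + N}{\frac{1}{9} + Z}$ ($B{\left(N,Z \right)} = 6 + \frac{N + 3}{Z + \frac{1}{13 - 4}} = 6 + \frac{3 + N}{Z + \frac{1}{9}} = 6 + \frac{3 + N}{\frac{1}{9} + Z}$)
$\left(B{\left(h{\left(P{\left(-3 \right)} \right)},0 \right)} + I{\left(-12,-9 \right)}\right)^{2} = \left(\frac{3 \left(11 + 3 \cdot 6 + 18 \cdot 0\right)}{1 + 9 \cdot 0} - 9\right)^{2} = \left(\frac{3 \left(11 + 18 + 0\right)}{1 + 0} - 9\right)^{2} = \left(3 \cdot 1^{-1} \cdot 29 - 9\right)^{2} = \left(3 \cdot 1 \cdot 29 - 9\right)^{2} = \left(87 - 9\right)^{2} = 78^{2} = 6084$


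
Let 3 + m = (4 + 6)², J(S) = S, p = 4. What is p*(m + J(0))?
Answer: 388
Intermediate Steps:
m = 97 (m = -3 + (4 + 6)² = -3 + 10² = -3 + 100 = 97)
p*(m + J(0)) = 4*(97 + 0) = 4*97 = 388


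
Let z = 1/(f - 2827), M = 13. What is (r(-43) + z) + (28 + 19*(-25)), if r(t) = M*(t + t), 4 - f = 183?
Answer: -4704391/3006 ≈ -1565.0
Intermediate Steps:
f = -179 (f = 4 - 1*183 = 4 - 183 = -179)
r(t) = 26*t (r(t) = 13*(t + t) = 13*(2*t) = 26*t)
z = -1/3006 (z = 1/(-179 - 2827) = 1/(-3006) = -1/3006 ≈ -0.00033267)
(r(-43) + z) + (28 + 19*(-25)) = (26*(-43) - 1/3006) + (28 + 19*(-25)) = (-1118 - 1/3006) + (28 - 475) = -3360709/3006 - 447 = -4704391/3006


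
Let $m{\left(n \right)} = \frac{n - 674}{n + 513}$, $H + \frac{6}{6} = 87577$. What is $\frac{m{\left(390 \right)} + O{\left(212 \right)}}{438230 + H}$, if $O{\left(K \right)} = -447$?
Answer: $- \frac{403925}{474802818} \approx -0.00085072$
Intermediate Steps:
$H = 87576$ ($H = -1 + 87577 = 87576$)
$m{\left(n \right)} = \frac{-674 + n}{513 + n}$
$\frac{m{\left(390 \right)} + O{\left(212 \right)}}{438230 + H} = \frac{\frac{-674 + 390}{513 + 390} - 447}{438230 + 87576} = \frac{\frac{1}{903} \left(-284\right) - 447}{525806} = \left(\frac{1}{903} \left(-284\right) - 447\right) \frac{1}{525806} = \left(- \frac{284}{903} - 447\right) \frac{1}{525806} = \left(- \frac{403925}{903}\right) \frac{1}{525806} = - \frac{403925}{474802818}$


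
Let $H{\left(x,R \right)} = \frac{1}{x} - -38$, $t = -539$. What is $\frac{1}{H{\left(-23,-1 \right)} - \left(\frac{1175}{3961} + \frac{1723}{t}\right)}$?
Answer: $\frac{49104517}{2006240661} \approx 0.024476$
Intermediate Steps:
$H{\left(x,R \right)} = 38 + \frac{1}{x}$ ($H{\left(x,R \right)} = \frac{1}{x} + 38 = 38 + \frac{1}{x}$)
$\frac{1}{H{\left(-23,-1 \right)} - \left(\frac{1175}{3961} + \frac{1723}{t}\right)} = \frac{1}{\left(38 + \frac{1}{-23}\right) - \left(- \frac{1723}{539} + \frac{1175}{3961}\right)} = \frac{1}{\left(38 - \frac{1}{23}\right) - - \frac{6191478}{2134979}} = \frac{1}{\frac{873}{23} + \left(- \frac{1175}{3961} + \frac{1723}{539}\right)} = \frac{1}{\frac{873}{23} + \frac{6191478}{2134979}} = \frac{1}{\frac{2006240661}{49104517}} = \frac{49104517}{2006240661}$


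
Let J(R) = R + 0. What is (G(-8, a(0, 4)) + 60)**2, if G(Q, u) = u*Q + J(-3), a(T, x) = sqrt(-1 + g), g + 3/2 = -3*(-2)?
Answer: 3473 - 456*sqrt(14) ≈ 1766.8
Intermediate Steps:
g = 9/2 (g = -3/2 - 3*(-2) = -3/2 + 6 = 9/2 ≈ 4.5000)
a(T, x) = sqrt(14)/2 (a(T, x) = sqrt(-1 + 9/2) = sqrt(7/2) = sqrt(14)/2)
J(R) = R
G(Q, u) = -3 + Q*u (G(Q, u) = u*Q - 3 = Q*u - 3 = -3 + Q*u)
(G(-8, a(0, 4)) + 60)**2 = ((-3 - 4*sqrt(14)) + 60)**2 = (57 - 4*sqrt(14))**2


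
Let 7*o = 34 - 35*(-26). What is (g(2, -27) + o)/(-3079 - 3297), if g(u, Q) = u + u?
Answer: -243/11158 ≈ -0.021778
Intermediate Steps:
o = 944/7 (o = (34 - 35*(-26))/7 = (34 + 910)/7 = (1/7)*944 = 944/7 ≈ 134.86)
g(u, Q) = 2*u
(g(2, -27) + o)/(-3079 - 3297) = (2*2 + 944/7)/(-3079 - 3297) = (4 + 944/7)/(-6376) = (972/7)*(-1/6376) = -243/11158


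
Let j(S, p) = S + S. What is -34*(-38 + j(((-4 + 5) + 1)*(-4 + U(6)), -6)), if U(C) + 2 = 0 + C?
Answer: 1292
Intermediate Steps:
U(C) = -2 + C (U(C) = -2 + (0 + C) = -2 + C)
j(S, p) = 2*S
-34*(-38 + j(((-4 + 5) + 1)*(-4 + U(6)), -6)) = -34*(-38 + 2*(((-4 + 5) + 1)*(-4 + (-2 + 6)))) = -34*(-38 + 2*((1 + 1)*(-4 + 4))) = -34*(-38 + 2*(2*0)) = -34*(-38 + 2*0) = -34*(-38 + 0) = -34*(-38) = 1292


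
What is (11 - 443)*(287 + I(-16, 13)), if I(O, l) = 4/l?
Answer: -1613520/13 ≈ -1.2412e+5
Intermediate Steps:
(11 - 443)*(287 + I(-16, 13)) = (11 - 443)*(287 + 4/13) = -432*(287 + 4*(1/13)) = -432*(287 + 4/13) = -432*3735/13 = -1613520/13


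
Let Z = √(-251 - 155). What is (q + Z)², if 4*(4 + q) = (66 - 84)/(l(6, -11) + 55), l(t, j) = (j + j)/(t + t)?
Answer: (1303 - 319*I*√406)²/101761 ≈ -389.32 - 164.61*I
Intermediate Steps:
l(t, j) = j/t (l(t, j) = (2*j)/((2*t)) = (2*j)*(1/(2*t)) = j/t)
Z = I*√406 (Z = √(-406) = I*√406 ≈ 20.149*I)
q = -1303/319 (q = -4 + ((66 - 84)/(-11/6 + 55))/4 = -4 + (-18/(-11*⅙ + 55))/4 = -4 + (-18/(-11/6 + 55))/4 = -4 + (-18/319/6)/4 = -4 + (-18*6/319)/4 = -4 + (¼)*(-108/319) = -4 - 27/319 = -1303/319 ≈ -4.0846)
(q + Z)² = (-1303/319 + I*√406)²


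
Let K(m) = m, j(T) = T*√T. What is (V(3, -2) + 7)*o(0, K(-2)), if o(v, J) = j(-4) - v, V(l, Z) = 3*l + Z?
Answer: -112*I ≈ -112.0*I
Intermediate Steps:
j(T) = T^(3/2)
V(l, Z) = Z + 3*l
o(v, J) = -v - 8*I (o(v, J) = (-4)^(3/2) - v = -8*I - v = -v - 8*I)
(V(3, -2) + 7)*o(0, K(-2)) = ((-2 + 3*3) + 7)*(-1*0 - 8*I) = ((-2 + 9) + 7)*(0 - 8*I) = (7 + 7)*(-8*I) = 14*(-8*I) = -112*I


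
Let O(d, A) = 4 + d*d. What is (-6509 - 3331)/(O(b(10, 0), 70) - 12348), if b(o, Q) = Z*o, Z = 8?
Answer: 1230/743 ≈ 1.6555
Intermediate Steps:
b(o, Q) = 8*o
O(d, A) = 4 + d**2
(-6509 - 3331)/(O(b(10, 0), 70) - 12348) = (-6509 - 3331)/((4 + (8*10)**2) - 12348) = -9840/((4 + 80**2) - 12348) = -9840/((4 + 6400) - 12348) = -9840/(6404 - 12348) = -9840/(-5944) = -9840*(-1/5944) = 1230/743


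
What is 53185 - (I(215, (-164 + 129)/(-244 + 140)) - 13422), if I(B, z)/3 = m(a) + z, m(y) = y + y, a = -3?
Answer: 6928895/104 ≈ 66624.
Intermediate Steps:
m(y) = 2*y
I(B, z) = -18 + 3*z (I(B, z) = 3*(2*(-3) + z) = 3*(-6 + z) = -18 + 3*z)
53185 - (I(215, (-164 + 129)/(-244 + 140)) - 13422) = 53185 - ((-18 + 3*((-164 + 129)/(-244 + 140))) - 13422) = 53185 - ((-18 + 3*(-35/(-104))) - 13422) = 53185 - ((-18 + 3*(-35*(-1/104))) - 13422) = 53185 - ((-18 + 3*(35/104)) - 13422) = 53185 - ((-18 + 105/104) - 13422) = 53185 - (-1767/104 - 13422) = 53185 - 1*(-1397655/104) = 53185 + 1397655/104 = 6928895/104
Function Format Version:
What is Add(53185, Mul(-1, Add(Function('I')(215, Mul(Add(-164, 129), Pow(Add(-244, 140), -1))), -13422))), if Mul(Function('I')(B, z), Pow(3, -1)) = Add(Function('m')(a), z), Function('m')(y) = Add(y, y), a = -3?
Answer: Rational(6928895, 104) ≈ 66624.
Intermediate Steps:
Function('m')(y) = Mul(2, y)
Function('I')(B, z) = Add(-18, Mul(3, z)) (Function('I')(B, z) = Mul(3, Add(Mul(2, -3), z)) = Mul(3, Add(-6, z)) = Add(-18, Mul(3, z)))
Add(53185, Mul(-1, Add(Function('I')(215, Mul(Add(-164, 129), Pow(Add(-244, 140), -1))), -13422))) = Add(53185, Mul(-1, Add(Add(-18, Mul(3, Mul(Add(-164, 129), Pow(Add(-244, 140), -1)))), -13422))) = Add(53185, Mul(-1, Add(Add(-18, Mul(3, Mul(-35, Pow(-104, -1)))), -13422))) = Add(53185, Mul(-1, Add(Add(-18, Mul(3, Mul(-35, Rational(-1, 104)))), -13422))) = Add(53185, Mul(-1, Add(Add(-18, Mul(3, Rational(35, 104))), -13422))) = Add(53185, Mul(-1, Add(Add(-18, Rational(105, 104)), -13422))) = Add(53185, Mul(-1, Add(Rational(-1767, 104), -13422))) = Add(53185, Mul(-1, Rational(-1397655, 104))) = Add(53185, Rational(1397655, 104)) = Rational(6928895, 104)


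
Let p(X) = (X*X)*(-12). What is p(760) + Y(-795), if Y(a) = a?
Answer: -6931995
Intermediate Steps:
p(X) = -12*X**2 (p(X) = X**2*(-12) = -12*X**2)
p(760) + Y(-795) = -12*760**2 - 795 = -12*577600 - 795 = -6931200 - 795 = -6931995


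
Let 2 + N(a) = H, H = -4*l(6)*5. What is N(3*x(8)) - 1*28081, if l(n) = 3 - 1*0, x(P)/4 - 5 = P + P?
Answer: -28143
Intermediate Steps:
x(P) = 20 + 8*P (x(P) = 20 + 4*(P + P) = 20 + 4*(2*P) = 20 + 8*P)
l(n) = 3 (l(n) = 3 + 0 = 3)
H = -60 (H = -4*3*5 = -12*5 = -60)
N(a) = -62 (N(a) = -2 - 60 = -62)
N(3*x(8)) - 1*28081 = -62 - 1*28081 = -62 - 28081 = -28143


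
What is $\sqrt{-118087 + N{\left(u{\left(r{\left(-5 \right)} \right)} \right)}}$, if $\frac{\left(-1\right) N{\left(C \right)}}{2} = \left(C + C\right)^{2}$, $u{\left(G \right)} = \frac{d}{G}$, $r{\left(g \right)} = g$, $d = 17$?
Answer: $\frac{i \sqrt{2954487}}{5} \approx 343.77 i$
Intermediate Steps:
$u{\left(G \right)} = \frac{17}{G}$
$N{\left(C \right)} = - 8 C^{2}$ ($N{\left(C \right)} = - 2 \left(C + C\right)^{2} = - 2 \left(2 C\right)^{2} = - 2 \cdot 4 C^{2} = - 8 C^{2}$)
$\sqrt{-118087 + N{\left(u{\left(r{\left(-5 \right)} \right)} \right)}} = \sqrt{-118087 - 8 \left(\frac{17}{-5}\right)^{2}} = \sqrt{-118087 - 8 \left(17 \left(- \frac{1}{5}\right)\right)^{2}} = \sqrt{-118087 - 8 \left(- \frac{17}{5}\right)^{2}} = \sqrt{-118087 - \frac{2312}{25}} = \sqrt{- \frac{2954487}{25}} = \frac{i \sqrt{2954487}}{5}$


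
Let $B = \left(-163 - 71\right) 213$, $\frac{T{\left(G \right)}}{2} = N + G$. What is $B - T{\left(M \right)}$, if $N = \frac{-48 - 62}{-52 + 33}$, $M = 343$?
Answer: $- \frac{960252}{19} \approx -50540.0$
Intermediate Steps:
$N = \frac{110}{19}$ ($N = - \frac{110}{-19} = \left(-110\right) \left(- \frac{1}{19}\right) = \frac{110}{19} \approx 5.7895$)
$T{\left(G \right)} = \frac{220}{19} + 2 G$ ($T{\left(G \right)} = 2 \left(\frac{110}{19} + G\right) = \frac{220}{19} + 2 G$)
$B = -49842$ ($B = \left(-234\right) 213 = -49842$)
$B - T{\left(M \right)} = -49842 - \left(\frac{220}{19} + 2 \cdot 343\right) = -49842 - \left(\frac{220}{19} + 686\right) = -49842 - \frac{13254}{19} = - \frac{960252}{19}$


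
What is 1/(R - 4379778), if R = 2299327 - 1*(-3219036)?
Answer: 1/1138585 ≈ 8.7828e-7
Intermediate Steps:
R = 5518363 (R = 2299327 + 3219036 = 5518363)
1/(R - 4379778) = 1/(5518363 - 4379778) = 1/1138585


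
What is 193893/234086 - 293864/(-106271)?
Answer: 89394651307/24876553306 ≈ 3.5935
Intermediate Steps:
193893/234086 - 293864/(-106271) = 193893*(1/234086) - 293864*(-1/106271) = 193893/234086 + 293864/106271 = 89394651307/24876553306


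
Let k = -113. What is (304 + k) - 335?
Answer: -144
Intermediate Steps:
(304 + k) - 335 = (304 - 113) - 335 = 191 - 335 = -144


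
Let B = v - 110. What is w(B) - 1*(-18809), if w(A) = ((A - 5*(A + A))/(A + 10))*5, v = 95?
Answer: 18674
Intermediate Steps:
B = -15 (B = 95 - 110 = -15)
w(A) = -45*A/(10 + A) (w(A) = ((A - 10*A)/(10 + A))*5 = ((-9*A)/(10 + A))*5 = -9*A/(10 + A)*5 = -45*A/(10 + A))
w(B) - 1*(-18809) = -45*(-15)/(10 - 15) - 1*(-18809) = -45*(-15)/(-5) + 18809 = -45*(-15)*(-1/5) + 18809 = -135 + 18809 = 18674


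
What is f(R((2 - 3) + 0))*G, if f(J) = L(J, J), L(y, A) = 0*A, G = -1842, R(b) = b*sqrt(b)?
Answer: 0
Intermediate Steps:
R(b) = b**(3/2)
L(y, A) = 0
f(J) = 0
f(R((2 - 3) + 0))*G = 0*(-1842) = 0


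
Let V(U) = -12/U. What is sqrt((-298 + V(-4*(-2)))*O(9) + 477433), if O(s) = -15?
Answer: sqrt(1927702)/2 ≈ 694.21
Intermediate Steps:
sqrt((-298 + V(-4*(-2)))*O(9) + 477433) = sqrt((-298 - 12/((-4*(-2))))*(-15) + 477433) = sqrt((-298 - 12/8)*(-15) + 477433) = sqrt((-298 - 12*1/8)*(-15) + 477433) = sqrt((-298 - 3/2)*(-15) + 477433) = sqrt(-599/2*(-15) + 477433) = sqrt(8985/2 + 477433) = sqrt(963851/2) = sqrt(1927702)/2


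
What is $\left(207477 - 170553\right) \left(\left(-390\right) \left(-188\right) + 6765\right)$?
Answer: $2957058540$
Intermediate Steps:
$\left(207477 - 170553\right) \left(\left(-390\right) \left(-188\right) + 6765\right) = 36924 \left(73320 + 6765\right) = 36924 \cdot 80085 = 2957058540$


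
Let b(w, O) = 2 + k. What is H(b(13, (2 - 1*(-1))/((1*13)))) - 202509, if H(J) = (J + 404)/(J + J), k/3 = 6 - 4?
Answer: -809933/4 ≈ -2.0248e+5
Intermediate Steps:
k = 6 (k = 3*(6 - 4) = 3*2 = 6)
b(w, O) = 8 (b(w, O) = 2 + 6 = 8)
H(J) = (404 + J)/(2*J) (H(J) = (404 + J)/((2*J)) = (404 + J)*(1/(2*J)) = (404 + J)/(2*J))
H(b(13, (2 - 1*(-1))/((1*13)))) - 202509 = (½)*(404 + 8)/8 - 202509 = (½)*(⅛)*412 - 202509 = 103/4 - 202509 = -809933/4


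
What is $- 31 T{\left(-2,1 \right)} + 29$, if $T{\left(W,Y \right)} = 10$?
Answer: $-281$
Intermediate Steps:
$- 31 T{\left(-2,1 \right)} + 29 = \left(-31\right) 10 + 29 = -310 + 29 = -281$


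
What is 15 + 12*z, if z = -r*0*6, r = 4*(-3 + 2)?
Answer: 15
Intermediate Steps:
r = -4 (r = 4*(-1) = -4)
z = 0 (z = -(-4*0)*6 = -0*6 = -1*0 = 0)
15 + 12*z = 15 + 12*0 = 15 + 0 = 15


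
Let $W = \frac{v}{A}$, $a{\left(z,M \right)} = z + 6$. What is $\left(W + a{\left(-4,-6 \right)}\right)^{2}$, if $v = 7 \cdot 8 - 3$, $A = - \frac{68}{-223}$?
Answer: $\frac{142922025}{4624} \approx 30909.0$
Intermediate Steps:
$A = \frac{68}{223}$ ($A = \left(-68\right) \left(- \frac{1}{223}\right) = \frac{68}{223} \approx 0.30493$)
$v = 53$ ($v = 56 - 3 = 53$)
$a{\left(z,M \right)} = 6 + z$
$W = \frac{11819}{68}$ ($W = \frac{53}{\frac{68}{223}} = 53 \cdot \frac{223}{68} = \frac{11819}{68} \approx 173.81$)
$\left(W + a{\left(-4,-6 \right)}\right)^{2} = \left(\frac{11819}{68} + \left(6 - 4\right)\right)^{2} = \left(\frac{11819}{68} + 2\right)^{2} = \left(\frac{11955}{68}\right)^{2} = \frac{142922025}{4624}$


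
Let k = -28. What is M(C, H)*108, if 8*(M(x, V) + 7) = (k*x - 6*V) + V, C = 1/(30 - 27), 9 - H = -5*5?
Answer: -3177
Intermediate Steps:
H = 34 (H = 9 - (-5)*5 = 9 - 1*(-25) = 9 + 25 = 34)
C = ⅓ (C = 1/3 = ⅓ ≈ 0.33333)
M(x, V) = -7 - 7*x/2 - 5*V/8 (M(x, V) = -7 + ((-28*x - 6*V) + V)/8 = -7 + (-28*x - 5*V)/8 = -7 + (-7*x/2 - 5*V/8) = -7 - 7*x/2 - 5*V/8)
M(C, H)*108 = (-7 - 7/2*⅓ - 5/8*34)*108 = (-7 - 7/6 - 85/4)*108 = -353/12*108 = -3177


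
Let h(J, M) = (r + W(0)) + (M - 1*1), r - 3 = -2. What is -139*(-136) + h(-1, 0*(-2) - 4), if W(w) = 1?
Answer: 18901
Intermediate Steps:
r = 1 (r = 3 - 2 = 1)
h(J, M) = 1 + M (h(J, M) = (1 + 1) + (M - 1*1) = 2 + (M - 1) = 2 + (-1 + M) = 1 + M)
-139*(-136) + h(-1, 0*(-2) - 4) = -139*(-136) + (1 + (0*(-2) - 4)) = 18904 + (1 + (0 - 4)) = 18904 + (1 - 4) = 18904 - 3 = 18901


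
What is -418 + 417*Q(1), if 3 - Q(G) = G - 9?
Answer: 4169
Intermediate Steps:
Q(G) = 12 - G (Q(G) = 3 - (G - 9) = 3 - (-9 + G) = 3 + (9 - G) = 12 - G)
-418 + 417*Q(1) = -418 + 417*(12 - 1*1) = -418 + 417*(12 - 1) = -418 + 417*11 = -418 + 4587 = 4169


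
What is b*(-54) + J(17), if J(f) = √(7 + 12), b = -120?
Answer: 6480 + √19 ≈ 6484.4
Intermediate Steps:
J(f) = √19
b*(-54) + J(17) = -120*(-54) + √19 = 6480 + √19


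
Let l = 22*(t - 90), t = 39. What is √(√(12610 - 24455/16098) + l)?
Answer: √(-290761367688 + 80490*√130697295594)/16098 ≈ 31.776*I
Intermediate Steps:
l = -1122 (l = 22*(39 - 90) = 22*(-51) = -1122)
√(√(12610 - 24455/16098) + l) = √(√(12610 - 24455/16098) - 1122) = √(√(202971325/16098) - 1122) = √(5*√130697295594/16098 - 1122) = √(-1122 + 5*√130697295594/16098)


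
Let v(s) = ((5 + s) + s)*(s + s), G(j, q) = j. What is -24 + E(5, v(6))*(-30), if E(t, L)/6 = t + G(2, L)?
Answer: -1284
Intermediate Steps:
v(s) = 2*s*(5 + 2*s) (v(s) = (5 + 2*s)*(2*s) = 2*s*(5 + 2*s))
E(t, L) = 12 + 6*t (E(t, L) = 6*(t + 2) = 6*(2 + t) = 12 + 6*t)
-24 + E(5, v(6))*(-30) = -24 + (12 + 6*5)*(-30) = -24 + (12 + 30)*(-30) = -24 + 42*(-30) = -24 - 1260 = -1284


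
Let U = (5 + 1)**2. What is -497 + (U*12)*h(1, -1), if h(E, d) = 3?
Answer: 799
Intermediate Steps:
U = 36 (U = 6**2 = 36)
-497 + (U*12)*h(1, -1) = -497 + (36*12)*3 = -497 + 432*3 = -497 + 1296 = 799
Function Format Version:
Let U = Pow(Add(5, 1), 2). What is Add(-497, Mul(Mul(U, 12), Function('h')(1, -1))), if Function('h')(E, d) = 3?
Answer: 799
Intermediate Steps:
U = 36 (U = Pow(6, 2) = 36)
Add(-497, Mul(Mul(U, 12), Function('h')(1, -1))) = Add(-497, Mul(Mul(36, 12), 3)) = Add(-497, Mul(432, 3)) = Add(-497, 1296) = 799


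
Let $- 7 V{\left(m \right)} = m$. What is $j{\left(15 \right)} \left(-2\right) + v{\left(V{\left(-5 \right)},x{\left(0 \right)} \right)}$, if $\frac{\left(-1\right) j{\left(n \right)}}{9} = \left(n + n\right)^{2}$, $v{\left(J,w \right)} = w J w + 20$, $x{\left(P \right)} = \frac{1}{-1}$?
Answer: $\frac{113545}{7} \approx 16221.0$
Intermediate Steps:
$V{\left(m \right)} = - \frac{m}{7}$
$x{\left(P \right)} = -1$
$v{\left(J,w \right)} = 20 + J w^{2}$ ($v{\left(J,w \right)} = J w w + 20 = J w^{2} + 20 = 20 + J w^{2}$)
$j{\left(n \right)} = - 36 n^{2}$ ($j{\left(n \right)} = - 9 \left(n + n\right)^{2} = - 9 \left(2 n\right)^{2} = - 9 \cdot 4 n^{2} = - 36 n^{2}$)
$j{\left(15 \right)} \left(-2\right) + v{\left(V{\left(-5 \right)},x{\left(0 \right)} \right)} = - 36 \cdot 15^{2} \left(-2\right) + \left(20 + \left(- \frac{1}{7}\right) \left(-5\right) \left(-1\right)^{2}\right) = \left(-36\right) 225 \left(-2\right) + \left(20 + \frac{5}{7} \cdot 1\right) = \left(-8100\right) \left(-2\right) + \left(20 + \frac{5}{7}\right) = 16200 + \frac{145}{7} = \frac{113545}{7}$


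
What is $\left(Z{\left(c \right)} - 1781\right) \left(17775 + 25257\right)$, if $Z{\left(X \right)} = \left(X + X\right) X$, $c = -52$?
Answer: $156077064$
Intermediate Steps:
$Z{\left(X \right)} = 2 X^{2}$ ($Z{\left(X \right)} = 2 X X = 2 X^{2}$)
$\left(Z{\left(c \right)} - 1781\right) \left(17775 + 25257\right) = \left(2 \left(-52\right)^{2} - 1781\right) \left(17775 + 25257\right) = \left(2 \cdot 2704 - 1781\right) 43032 = \left(5408 - 1781\right) 43032 = 3627 \cdot 43032 = 156077064$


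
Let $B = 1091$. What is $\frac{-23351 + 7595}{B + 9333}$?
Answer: $- \frac{3939}{2606} \approx -1.5115$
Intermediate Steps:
$\frac{-23351 + 7595}{B + 9333} = \frac{-23351 + 7595}{1091 + 9333} = - \frac{15756}{10424} = \left(-15756\right) \frac{1}{10424} = - \frac{3939}{2606}$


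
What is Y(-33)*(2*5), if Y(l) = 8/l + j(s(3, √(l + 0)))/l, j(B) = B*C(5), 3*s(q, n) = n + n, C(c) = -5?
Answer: -80/33 + 100*I*√33/99 ≈ -2.4242 + 5.8026*I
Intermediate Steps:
s(q, n) = 2*n/3 (s(q, n) = (n + n)/3 = (2*n)/3 = 2*n/3)
j(B) = -5*B (j(B) = B*(-5) = -5*B)
Y(l) = 8/l - 10/(3*√l) (Y(l) = 8/l + (-10*√(l + 0)/3)/l = 8/l + (-10*√l/3)/l = 8/l - 10/(3*√l))
Y(-33)*(2*5) = ((⅔)*(12 - 5*I*√33)/(-33))*(2*5) = ((⅔)*(-1/33)*(12 - 5*I*√33))*10 = (-8/33 + 10*I*√33/99)*10 = -80/33 + 100*I*√33/99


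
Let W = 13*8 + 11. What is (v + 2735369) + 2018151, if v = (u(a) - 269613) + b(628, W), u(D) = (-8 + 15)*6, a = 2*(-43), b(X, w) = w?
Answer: 4484064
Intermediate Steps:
W = 115 (W = 104 + 11 = 115)
a = -86
u(D) = 42 (u(D) = 7*6 = 42)
v = -269456 (v = (42 - 269613) + 115 = -269571 + 115 = -269456)
(v + 2735369) + 2018151 = (-269456 + 2735369) + 2018151 = 2465913 + 2018151 = 4484064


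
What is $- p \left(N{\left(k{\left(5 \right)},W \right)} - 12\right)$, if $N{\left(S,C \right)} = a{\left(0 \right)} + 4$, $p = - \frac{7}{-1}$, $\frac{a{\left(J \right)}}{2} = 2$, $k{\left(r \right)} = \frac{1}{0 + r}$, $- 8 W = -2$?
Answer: $28$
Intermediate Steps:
$W = \frac{1}{4}$ ($W = \left(- \frac{1}{8}\right) \left(-2\right) = \frac{1}{4} \approx 0.25$)
$k{\left(r \right)} = \frac{1}{r}$
$a{\left(J \right)} = 4$ ($a{\left(J \right)} = 2 \cdot 2 = 4$)
$p = 7$ ($p = \left(-7\right) \left(-1\right) = 7$)
$N{\left(S,C \right)} = 8$ ($N{\left(S,C \right)} = 4 + 4 = 8$)
$- p \left(N{\left(k{\left(5 \right)},W \right)} - 12\right) = - 7 \left(8 - 12\right) = - 7 \left(-4\right) = \left(-1\right) \left(-28\right) = 28$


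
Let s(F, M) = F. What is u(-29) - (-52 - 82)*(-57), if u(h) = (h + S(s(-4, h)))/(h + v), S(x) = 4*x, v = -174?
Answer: -1550469/203 ≈ -7637.8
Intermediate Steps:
u(h) = (-16 + h)/(-174 + h) (u(h) = (h + 4*(-4))/(h - 174) = (h - 16)/(-174 + h) = (-16 + h)/(-174 + h))
u(-29) - (-52 - 82)*(-57) = (-16 - 29)/(-174 - 29) - (-52 - 82)*(-57) = -45/(-203) - (-134)*(-57) = -1/203*(-45) - 1*7638 = 45/203 - 7638 = -1550469/203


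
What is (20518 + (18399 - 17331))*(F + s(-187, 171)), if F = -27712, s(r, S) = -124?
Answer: -600867896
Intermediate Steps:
(20518 + (18399 - 17331))*(F + s(-187, 171)) = (20518 + (18399 - 17331))*(-27712 - 124) = (20518 + 1068)*(-27836) = 21586*(-27836) = -600867896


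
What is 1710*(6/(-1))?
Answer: -10260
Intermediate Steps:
1710*(6/(-1)) = 1710*(6*(-1)) = 1710*(-6) = -10260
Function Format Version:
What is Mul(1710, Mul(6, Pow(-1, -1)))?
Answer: -10260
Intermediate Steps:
Mul(1710, Mul(6, Pow(-1, -1))) = Mul(1710, Mul(6, -1)) = Mul(1710, -6) = -10260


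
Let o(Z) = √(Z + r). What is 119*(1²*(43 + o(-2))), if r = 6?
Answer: 5355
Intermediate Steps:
o(Z) = √(6 + Z) (o(Z) = √(Z + 6) = √(6 + Z))
119*(1²*(43 + o(-2))) = 119*(1²*(43 + √(6 - 2))) = 119*(1*(43 + √4)) = 119*(1*(43 + 2)) = 119*(1*45) = 119*45 = 5355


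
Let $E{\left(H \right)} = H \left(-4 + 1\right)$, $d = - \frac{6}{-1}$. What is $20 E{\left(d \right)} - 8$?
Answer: $-368$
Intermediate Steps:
$d = 6$ ($d = \left(-6\right) \left(-1\right) = 6$)
$E{\left(H \right)} = - 3 H$ ($E{\left(H \right)} = H \left(-3\right) = - 3 H$)
$20 E{\left(d \right)} - 8 = 20 \left(\left(-3\right) 6\right) - 8 = 20 \left(-18\right) - 8 = -360 - 8 = -368$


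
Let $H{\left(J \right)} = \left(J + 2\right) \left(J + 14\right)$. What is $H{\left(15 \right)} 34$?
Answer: $16762$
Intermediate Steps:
$H{\left(J \right)} = \left(2 + J\right) \left(14 + J\right)$
$H{\left(15 \right)} 34 = \left(28 + 15^{2} + 16 \cdot 15\right) 34 = \left(28 + 225 + 240\right) 34 = 493 \cdot 34 = 16762$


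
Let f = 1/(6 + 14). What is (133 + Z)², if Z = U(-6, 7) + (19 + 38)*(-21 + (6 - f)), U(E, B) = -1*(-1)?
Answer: 209583529/400 ≈ 5.2396e+5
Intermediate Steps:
U(E, B) = 1
f = 1/20 ≈ 0.050000
Z = -17137/20 (Z = 1 + (19 + 38)*(-21 + (6 - 1*1/20)) = 1 + 57*(-21 + (6 - 1/20)) = 1 + 57*(-21 + 119/20) = 1 + 57*(-301/20) = 1 - 17157/20 = -17137/20 ≈ -856.85)
(133 + Z)² = (133 - 17137/20)² = (-14477/20)² = 209583529/400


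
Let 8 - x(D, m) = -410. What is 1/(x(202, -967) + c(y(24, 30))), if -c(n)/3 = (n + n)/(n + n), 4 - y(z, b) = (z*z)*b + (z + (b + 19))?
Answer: 1/415 ≈ 0.0024096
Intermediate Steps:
x(D, m) = 418 (x(D, m) = 8 - 1*(-410) = 8 + 410 = 418)
y(z, b) = -15 - b - z - b*z**2 (y(z, b) = 4 - ((z*z)*b + (z + (b + 19))) = 4 - (z**2*b + (z + (19 + b))) = 4 - (b*z**2 + (19 + b + z)) = 4 - (19 + b + z + b*z**2) = 4 + (-19 - b - z - b*z**2) = -15 - b - z - b*z**2)
c(n) = -3 (c(n) = -3*(n + n)/(n + n) = -3*2*n/(2*n) = -3*2*n*1/(2*n) = -3*1 = -3)
1/(x(202, -967) + c(y(24, 30))) = 1/(418 - 3) = 1/415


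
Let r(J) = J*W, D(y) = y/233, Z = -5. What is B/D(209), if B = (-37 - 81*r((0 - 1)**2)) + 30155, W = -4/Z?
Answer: 35011978/1045 ≈ 33504.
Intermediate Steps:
D(y) = y/233 (D(y) = y*(1/233) = y/233)
W = 4/5 (W = -4/(-5) = -4*(-1/5) = 4/5 ≈ 0.80000)
r(J) = 4*J/5 (r(J) = J*(4/5) = 4*J/5)
B = 150266/5 (B = (-37 - 324*(0 - 1)**2/5) + 30155 = (-37 - 324*(-1)**2/5) + 30155 = (-37 - 324/5) + 30155 = -509/5 + 30155 = 150266/5 ≈ 30053.)
B/D(209) = 150266/(5*(((1/233)*209))) = 150266/(5*(209/233)) = (150266/5)*(233/209) = 35011978/1045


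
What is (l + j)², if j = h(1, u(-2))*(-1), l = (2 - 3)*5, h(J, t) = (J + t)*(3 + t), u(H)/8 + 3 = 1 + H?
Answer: 817216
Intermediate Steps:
u(H) = -16 + 8*H (u(H) = -24 + 8*(1 + H) = -24 + (8 + 8*H) = -16 + 8*H)
h(J, t) = (3 + t)*(J + t)
l = -5 (l = -1*5 = -5)
j = -899 (j = ((-16 + 8*(-2))² + 3*1 + 3*(-16 + 8*(-2)) + 1*(-16 + 8*(-2)))*(-1) = ((-16 - 16)² + 3 + 3*(-16 - 16) + 1*(-16 - 16))*(-1) = ((-32)² + 3 + 3*(-32) + 1*(-32))*(-1) = (1024 + 3 - 96 - 32)*(-1) = 899*(-1) = -899)
(l + j)² = (-5 - 899)² = (-904)² = 817216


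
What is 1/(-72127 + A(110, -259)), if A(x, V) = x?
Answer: -1/72017 ≈ -1.3886e-5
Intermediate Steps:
1/(-72127 + A(110, -259)) = 1/(-72127 + 110) = 1/(-72017) = -1/72017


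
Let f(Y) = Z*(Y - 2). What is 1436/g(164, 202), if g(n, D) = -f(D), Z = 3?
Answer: -359/150 ≈ -2.3933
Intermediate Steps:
f(Y) = -6 + 3*Y (f(Y) = 3*(Y - 2) = 3*(-2 + Y) = -6 + 3*Y)
g(n, D) = 6 - 3*D (g(n, D) = -(-6 + 3*D) = 6 - 3*D)
1436/g(164, 202) = 1436/(6 - 3*202) = 1436/(6 - 606) = 1436/(-600) = 1436*(-1/600) = -359/150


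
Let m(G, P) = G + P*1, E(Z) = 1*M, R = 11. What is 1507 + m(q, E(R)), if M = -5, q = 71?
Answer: 1573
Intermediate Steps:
E(Z) = -5 (E(Z) = 1*(-5) = -5)
m(G, P) = G + P
1507 + m(q, E(R)) = 1507 + (71 - 5) = 1507 + 66 = 1573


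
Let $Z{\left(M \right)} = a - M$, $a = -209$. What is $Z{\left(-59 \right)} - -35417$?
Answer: $35267$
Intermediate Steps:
$Z{\left(M \right)} = -209 - M$
$Z{\left(-59 \right)} - -35417 = \left(-209 - -59\right) - -35417 = \left(-209 + 59\right) + 35417 = -150 + 35417 = 35267$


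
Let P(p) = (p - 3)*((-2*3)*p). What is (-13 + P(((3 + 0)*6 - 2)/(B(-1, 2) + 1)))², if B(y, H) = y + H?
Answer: 64009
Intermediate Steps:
B(y, H) = H + y
P(p) = -6*p*(-3 + p) (P(p) = (-3 + p)*(-6*p) = -6*p*(-3 + p))
(-13 + P(((3 + 0)*6 - 2)/(B(-1, 2) + 1)))² = (-13 + 6*(((3 + 0)*6 - 2)/((2 - 1) + 1))*(3 - ((3 + 0)*6 - 2)/((2 - 1) + 1)))² = (-13 + 6*((3*6 - 2)/(1 + 1))*(3 - (3*6 - 2)/(1 + 1)))² = (-13 + 6*((18 - 2)/2)*(3 - (18 - 2)/2))² = (-13 + 6*(16*(½))*(3 - 16/2))² = (-13 + 6*8*(3 - 1*8))² = (-13 + 6*8*(3 - 8))² = (-13 + 6*8*(-5))² = (-13 - 240)² = (-253)² = 64009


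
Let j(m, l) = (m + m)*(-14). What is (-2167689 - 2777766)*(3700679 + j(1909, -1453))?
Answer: -18037197003285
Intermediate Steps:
j(m, l) = -28*m (j(m, l) = (2*m)*(-14) = -28*m)
(-2167689 - 2777766)*(3700679 + j(1909, -1453)) = (-2167689 - 2777766)*(3700679 - 28*1909) = -4945455*(3700679 - 53452) = -4945455*3647227 = -18037197003285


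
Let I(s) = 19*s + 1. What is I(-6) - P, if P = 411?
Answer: -524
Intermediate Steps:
I(s) = 1 + 19*s
I(-6) - P = (1 + 19*(-6)) - 1*411 = (1 - 114) - 411 = -113 - 411 = -524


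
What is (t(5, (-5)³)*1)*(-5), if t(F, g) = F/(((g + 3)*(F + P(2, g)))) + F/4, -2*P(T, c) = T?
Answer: -3025/488 ≈ -6.1988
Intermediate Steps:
P(T, c) = -T/2
t(F, g) = F/4 + F/((-1 + F)*(3 + g)) (t(F, g) = F/(((g + 3)*(F - ½*2))) + F/4 = F/(((3 + g)*(F - 1))) + F*(¼) = F/(((3 + g)*(-1 + F))) + F/4 = F/(((-1 + F)*(3 + g))) + F/4 = F*(1/((-1 + F)*(3 + g))) + F/4 = F/((-1 + F)*(3 + g)) + F/4 = F/4 + F/((-1 + F)*(3 + g)))
(t(5, (-5)³)*1)*(-5) = (((¼)*5*(1 - 1*(-5)³ + 3*5 + 5*(-5)³)/(-3 - 1*(-5)³ + 3*5 + 5*(-5)³))*1)*(-5) = (((¼)*5*(1 - 1*(-125) + 15 + 5*(-125))/(-3 - 1*(-125) + 15 + 5*(-125)))*1)*(-5) = (((¼)*5*(1 + 125 + 15 - 625)/(-3 + 125 + 15 - 625))*1)*(-5) = (((¼)*5*(-484)/(-488))*1)*(-5) = (((¼)*5*(-1/488)*(-484))*1)*(-5) = ((605/488)*1)*(-5) = (605/488)*(-5) = -3025/488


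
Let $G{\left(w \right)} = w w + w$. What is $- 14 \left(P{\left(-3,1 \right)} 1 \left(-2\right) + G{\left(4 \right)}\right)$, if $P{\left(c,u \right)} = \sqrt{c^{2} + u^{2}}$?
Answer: $-280 + 28 \sqrt{10} \approx -191.46$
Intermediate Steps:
$G{\left(w \right)} = w + w^{2}$ ($G{\left(w \right)} = w^{2} + w = w + w^{2}$)
$- 14 \left(P{\left(-3,1 \right)} 1 \left(-2\right) + G{\left(4 \right)}\right) = - 14 \left(\sqrt{\left(-3\right)^{2} + 1^{2}} \cdot 1 \left(-2\right) + 4 \left(1 + 4\right)\right) = - 14 \left(\sqrt{9 + 1} \cdot 1 \left(-2\right) + 4 \cdot 5\right) = - 14 \left(\sqrt{10} \cdot 1 \left(-2\right) + 20\right) = - 14 \left(\sqrt{10} \left(-2\right) + 20\right) = - 14 \left(- 2 \sqrt{10} + 20\right) = - 14 \left(20 - 2 \sqrt{10}\right) = -280 + 28 \sqrt{10}$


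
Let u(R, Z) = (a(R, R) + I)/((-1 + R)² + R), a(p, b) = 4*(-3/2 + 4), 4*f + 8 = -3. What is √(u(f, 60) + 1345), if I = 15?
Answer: √44135945/181 ≈ 36.704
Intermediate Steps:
f = -11/4 (f = -2 + (¼)*(-3) = -2 - ¾ = -11/4 ≈ -2.7500)
a(p, b) = 10 (a(p, b) = 4*(-3*½ + 4) = 4*(-3/2 + 4) = 4*(5/2) = 10)
u(R, Z) = 25/(R + (-1 + R)²) (u(R, Z) = (10 + 15)/((-1 + R)² + R) = 25/(R + (-1 + R)²))
√(u(f, 60) + 1345) = √(25/(-11/4 + (-1 - 11/4)²) + 1345) = √(25/(-11/4 + (-15/4)²) + 1345) = √(25/(-11/4 + 225/16) + 1345) = √(25/(181/16) + 1345) = √(25*(16/181) + 1345) = √(400/181 + 1345) = √(243845/181) = √44135945/181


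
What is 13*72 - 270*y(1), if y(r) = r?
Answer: 666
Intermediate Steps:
13*72 - 270*y(1) = 13*72 - 270*1 = 936 - 270 = 666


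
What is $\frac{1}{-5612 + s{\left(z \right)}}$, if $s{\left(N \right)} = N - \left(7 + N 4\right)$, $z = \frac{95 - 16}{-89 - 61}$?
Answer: $- \frac{50}{280871} \approx -0.00017802$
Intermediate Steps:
$z = - \frac{79}{150}$ ($z = \frac{79}{-150} = 79 \left(- \frac{1}{150}\right) = - \frac{79}{150} \approx -0.52667$)
$s{\left(N \right)} = -7 - 3 N$ ($s{\left(N \right)} = N - \left(7 + 4 N\right) = -7 - 3 N$)
$\frac{1}{-5612 + s{\left(z \right)}} = \frac{1}{-5612 - \frac{271}{50}} = \frac{1}{- \frac{280871}{50}} = - \frac{50}{280871}$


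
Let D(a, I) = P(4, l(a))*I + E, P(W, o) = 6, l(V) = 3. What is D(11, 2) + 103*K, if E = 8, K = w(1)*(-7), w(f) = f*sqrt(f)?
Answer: -701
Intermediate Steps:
w(f) = f**(3/2)
K = -7 (K = 1**(3/2)*(-7) = 1*(-7) = -7)
D(a, I) = 8 + 6*I (D(a, I) = 6*I + 8 = 8 + 6*I)
D(11, 2) + 103*K = (8 + 6*2) + 103*(-7) = (8 + 12) - 721 = 20 - 721 = -701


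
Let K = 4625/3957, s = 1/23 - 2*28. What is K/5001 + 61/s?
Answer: -3084217144/2829820851 ≈ -1.0899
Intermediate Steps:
s = -1287/23 (s = 1/23 - 56 = -1287/23 ≈ -55.957)
K = 4625/3957 (K = 4625*(1/3957) = 4625/3957 ≈ 1.1688)
K/5001 + 61/s = (4625/3957)/5001 + 61/(-1287/23) = (4625/3957)*(1/5001) + 61*(-23/1287) = 4625/19788957 - 1403/1287 = -3084217144/2829820851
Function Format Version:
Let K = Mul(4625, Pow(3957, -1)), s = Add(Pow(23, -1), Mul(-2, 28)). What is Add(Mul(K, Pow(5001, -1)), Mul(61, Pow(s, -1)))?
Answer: Rational(-3084217144, 2829820851) ≈ -1.0899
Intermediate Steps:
s = Rational(-1287, 23) (s = Add(Rational(1, 23), -56) = Rational(-1287, 23) ≈ -55.957)
K = Rational(4625, 3957) (K = Mul(4625, Rational(1, 3957)) = Rational(4625, 3957) ≈ 1.1688)
Add(Mul(K, Pow(5001, -1)), Mul(61, Pow(s, -1))) = Add(Mul(Rational(4625, 3957), Pow(5001, -1)), Mul(61, Pow(Rational(-1287, 23), -1))) = Add(Mul(Rational(4625, 3957), Rational(1, 5001)), Mul(61, Rational(-23, 1287))) = Add(Rational(4625, 19788957), Rational(-1403, 1287)) = Rational(-3084217144, 2829820851)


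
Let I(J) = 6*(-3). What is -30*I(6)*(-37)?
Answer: -19980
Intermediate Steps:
I(J) = -18
-30*I(6)*(-37) = -30*(-18)*(-37) = 540*(-37) = -19980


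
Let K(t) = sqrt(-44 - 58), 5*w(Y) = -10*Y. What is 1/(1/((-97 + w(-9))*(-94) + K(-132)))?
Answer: 7426 + I*sqrt(102) ≈ 7426.0 + 10.1*I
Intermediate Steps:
w(Y) = -2*Y (w(Y) = (-10*Y)/5 = -2*Y)
K(t) = I*sqrt(102) (K(t) = sqrt(-102) = I*sqrt(102))
1/(1/((-97 + w(-9))*(-94) + K(-132))) = 1/(1/((-97 - 2*(-9))*(-94) + I*sqrt(102))) = 1/(1/((-97 + 18)*(-94) + I*sqrt(102))) = 1/(1/(-79*(-94) + I*sqrt(102))) = 1/(1/(7426 + I*sqrt(102))) = 7426 + I*sqrt(102)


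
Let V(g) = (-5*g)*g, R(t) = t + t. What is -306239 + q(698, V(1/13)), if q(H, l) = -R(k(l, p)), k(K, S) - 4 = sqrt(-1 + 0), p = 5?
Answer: -306247 - 2*I ≈ -3.0625e+5 - 2.0*I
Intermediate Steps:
k(K, S) = 4 + I (k(K, S) = 4 + sqrt(-1 + 0) = 4 + sqrt(-1) = 4 + I)
R(t) = 2*t
V(g) = -5*g**2
q(H, l) = -8 - 2*I (q(H, l) = -2*(4 + I) = -(8 + 2*I) = -8 - 2*I)
-306239 + q(698, V(1/13)) = -306239 + (-8 - 2*I) = -306247 - 2*I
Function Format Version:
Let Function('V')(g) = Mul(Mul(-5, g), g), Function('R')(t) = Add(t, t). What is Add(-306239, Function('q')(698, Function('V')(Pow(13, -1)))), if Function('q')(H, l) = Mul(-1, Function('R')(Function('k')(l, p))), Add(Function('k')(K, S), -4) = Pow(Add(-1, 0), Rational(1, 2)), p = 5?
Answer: Add(-306247, Mul(-2, I)) ≈ Add(-3.0625e+5, Mul(-2.0000, I))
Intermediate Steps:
Function('k')(K, S) = Add(4, I) (Function('k')(K, S) = Add(4, Pow(Add(-1, 0), Rational(1, 2))) = Add(4, Pow(-1, Rational(1, 2))) = Add(4, I))
Function('R')(t) = Mul(2, t)
Function('V')(g) = Mul(-5, Pow(g, 2))
Function('q')(H, l) = Add(-8, Mul(-2, I)) (Function('q')(H, l) = Mul(-1, Mul(2, Add(4, I))) = Mul(-1, Add(8, Mul(2, I))) = Add(-8, Mul(-2, I)))
Add(-306239, Function('q')(698, Function('V')(Pow(13, -1)))) = Add(-306239, Add(-8, Mul(-2, I))) = Add(-306247, Mul(-2, I))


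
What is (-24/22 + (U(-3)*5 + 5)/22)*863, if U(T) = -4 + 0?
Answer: -33657/22 ≈ -1529.9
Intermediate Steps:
U(T) = -4
(-24/22 + (U(-3)*5 + 5)/22)*863 = (-24/22 + (-4*5 + 5)/22)*863 = (-24*1/22 + (-20 + 5)*(1/22))*863 = (-12/11 - 15*1/22)*863 = (-12/11 - 15/22)*863 = -39/22*863 = -33657/22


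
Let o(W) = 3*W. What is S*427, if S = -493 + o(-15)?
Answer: -229726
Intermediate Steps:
S = -538 (S = -493 + 3*(-15) = -493 - 45 = -538)
S*427 = -538*427 = -229726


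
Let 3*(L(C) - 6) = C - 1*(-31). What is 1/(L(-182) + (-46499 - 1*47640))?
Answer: -3/282550 ≈ -1.0618e-5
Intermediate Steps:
L(C) = 49/3 + C/3 (L(C) = 6 + (C - 1*(-31))/3 = 6 + (C + 31)/3 = 6 + (31 + C)/3 = 6 + (31/3 + C/3) = 49/3 + C/3)
1/(L(-182) + (-46499 - 1*47640)) = 1/((49/3 + (1/3)*(-182)) + (-46499 - 1*47640)) = 1/((49/3 - 182/3) + (-46499 - 47640)) = 1/(-133/3 - 94139) = 1/(-282550/3) = -3/282550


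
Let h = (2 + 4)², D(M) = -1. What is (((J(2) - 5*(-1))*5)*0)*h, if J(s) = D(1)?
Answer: 0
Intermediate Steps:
J(s) = -1
h = 36 (h = 6² = 36)
(((J(2) - 5*(-1))*5)*0)*h = (((-1 - 5*(-1))*5)*0)*36 = (((-1 + 5)*5)*0)*36 = ((4*5)*0)*36 = (20*0)*36 = 0*36 = 0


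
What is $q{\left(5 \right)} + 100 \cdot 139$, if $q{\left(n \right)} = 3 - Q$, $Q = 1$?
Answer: $13902$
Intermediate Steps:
$q{\left(n \right)} = 2$ ($q{\left(n \right)} = 3 - 1 = 2$)
$q{\left(5 \right)} + 100 \cdot 139 = 2 + 100 \cdot 139 = 2 + 13900 = 13902$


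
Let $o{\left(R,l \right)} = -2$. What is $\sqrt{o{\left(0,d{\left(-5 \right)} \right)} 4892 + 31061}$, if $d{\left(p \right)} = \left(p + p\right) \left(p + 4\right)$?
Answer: $\sqrt{21277} \approx 145.87$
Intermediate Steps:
$d{\left(p \right)} = 2 p \left(4 + p\right)$
$\sqrt{o{\left(0,d{\left(-5 \right)} \right)} 4892 + 31061} = \sqrt{\left(-2\right) 4892 + 31061} = \sqrt{-9784 + 31061} = \sqrt{21277}$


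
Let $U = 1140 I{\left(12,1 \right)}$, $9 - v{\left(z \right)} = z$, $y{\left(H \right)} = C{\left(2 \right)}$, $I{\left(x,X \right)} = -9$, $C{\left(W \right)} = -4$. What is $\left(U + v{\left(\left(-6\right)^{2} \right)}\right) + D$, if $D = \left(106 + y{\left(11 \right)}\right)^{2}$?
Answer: $117$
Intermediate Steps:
$y{\left(H \right)} = -4$
$v{\left(z \right)} = 9 - z$
$U = -10260$ ($U = 1140 \left(-9\right) = -10260$)
$D = 10404$ ($D = \left(106 - 4\right)^{2} = 102^{2} = 10404$)
$\left(U + v{\left(\left(-6\right)^{2} \right)}\right) + D = \left(-10260 + \left(9 - \left(-6\right)^{2}\right)\right) + 10404 = \left(-10260 + \left(9 - 36\right)\right) + 10404 = \left(-10260 - 27\right) + 10404 = -10287 + 10404 = 117$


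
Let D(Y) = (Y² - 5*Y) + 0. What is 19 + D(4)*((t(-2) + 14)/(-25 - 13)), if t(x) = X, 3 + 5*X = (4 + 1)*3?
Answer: 1969/95 ≈ 20.726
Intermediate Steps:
X = 12/5 (X = -⅗ + ((4 + 1)*3)/5 = -⅗ + (5*3)/5 = -⅗ + (⅕)*15 = -⅗ + 3 = 12/5 ≈ 2.4000)
t(x) = 12/5
D(Y) = Y² - 5*Y
19 + D(4)*((t(-2) + 14)/(-25 - 13)) = 19 + (4*(-5 + 4))*((12/5 + 14)/(-25 - 13)) = 19 + (4*(-1))*((82/5)/(-38)) = 19 - 328*(-1)/(5*38) = 19 - 4*(-41/95) = 19 + 164/95 = 1969/95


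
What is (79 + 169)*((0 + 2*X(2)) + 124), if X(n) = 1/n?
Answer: 31000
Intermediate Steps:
(79 + 169)*((0 + 2*X(2)) + 124) = (79 + 169)*((0 + 2/2) + 124) = 248*((0 + 2*(1/2)) + 124) = 248*((0 + 1) + 124) = 248*(1 + 124) = 248*125 = 31000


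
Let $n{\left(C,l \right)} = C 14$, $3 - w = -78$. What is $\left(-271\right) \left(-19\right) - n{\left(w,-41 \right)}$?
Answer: $4015$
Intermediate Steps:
$w = 81$ ($w = 3 - -78 = 3 + 78 = 81$)
$n{\left(C,l \right)} = 14 C$
$\left(-271\right) \left(-19\right) - n{\left(w,-41 \right)} = \left(-271\right) \left(-19\right) - 14 \cdot 81 = 5149 - 1134 = 4015$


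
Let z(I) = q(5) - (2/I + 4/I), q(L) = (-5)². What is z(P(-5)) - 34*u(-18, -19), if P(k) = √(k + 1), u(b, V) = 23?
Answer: -757 + 3*I ≈ -757.0 + 3.0*I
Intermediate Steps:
q(L) = 25
P(k) = √(1 + k)
z(I) = 25 - 6/I (z(I) = 25 - (2/I + 4/I) = 25 - 6/I)
z(P(-5)) - 34*u(-18, -19) = (25 - 6/√(1 - 5)) - 34*23 = (25 - 6*(-I/2)) - 782 = (25 - (-3)*I) - 782 = (25 + 3*I) - 782 = -757 + 3*I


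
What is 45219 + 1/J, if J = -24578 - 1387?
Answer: 1174111334/25965 ≈ 45219.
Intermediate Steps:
J = -25965
45219 + 1/J = 45219 + 1/(-25965) = 45219 - 1/25965 = 1174111334/25965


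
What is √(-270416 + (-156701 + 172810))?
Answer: I*√254307 ≈ 504.29*I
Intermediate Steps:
√(-270416 + (-156701 + 172810)) = √(-270416 + 16109) = √(-254307) = I*√254307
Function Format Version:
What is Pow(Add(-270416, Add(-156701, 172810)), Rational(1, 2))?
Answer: Mul(I, Pow(254307, Rational(1, 2))) ≈ Mul(504.29, I)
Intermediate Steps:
Pow(Add(-270416, Add(-156701, 172810)), Rational(1, 2)) = Pow(Add(-270416, 16109), Rational(1, 2)) = Pow(-254307, Rational(1, 2)) = Mul(I, Pow(254307, Rational(1, 2)))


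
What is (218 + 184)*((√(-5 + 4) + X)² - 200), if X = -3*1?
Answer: -77184 - 2412*I ≈ -77184.0 - 2412.0*I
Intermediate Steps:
X = -3
(218 + 184)*((√(-5 + 4) + X)² - 200) = (218 + 184)*((√(-5 + 4) - 3)² - 200) = 402*((√(-1) - 3)² - 200) = 402*((I - 3)² - 200) = 402*((-3 + I)² - 200) = 402*(-200 + (-3 + I)²) = -80400 + 402*(-3 + I)²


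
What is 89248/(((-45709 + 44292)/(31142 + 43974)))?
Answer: -6703952768/1417 ≈ -4.7311e+6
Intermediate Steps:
89248/(((-45709 + 44292)/(31142 + 43974))) = 89248/((-1417/75116)) = 89248/((-1417*1/75116)) = 89248/(-1417/75116) = 89248*(-75116/1417) = -6703952768/1417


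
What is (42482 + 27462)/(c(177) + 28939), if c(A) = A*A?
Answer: 17486/15067 ≈ 1.1605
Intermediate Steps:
c(A) = A**2
(42482 + 27462)/(c(177) + 28939) = (42482 + 27462)/(177**2 + 28939) = 69944/(31329 + 28939) = 69944/60268 = 69944*(1/60268) = 17486/15067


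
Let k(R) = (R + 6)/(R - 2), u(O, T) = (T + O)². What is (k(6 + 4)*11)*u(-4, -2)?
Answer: 792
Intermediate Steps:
u(O, T) = (O + T)²
k(R) = (6 + R)/(-2 + R)
(k(6 + 4)*11)*u(-4, -2) = (((6 + (6 + 4))/(-2 + (6 + 4)))*11)*(-4 - 2)² = (((6 + 10)/(-2 + 10))*11)*(-6)² = ((16/8)*11)*36 = (((⅛)*16)*11)*36 = (2*11)*36 = 22*36 = 792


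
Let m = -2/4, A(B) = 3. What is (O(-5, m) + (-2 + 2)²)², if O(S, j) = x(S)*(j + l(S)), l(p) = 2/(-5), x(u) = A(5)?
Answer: 729/100 ≈ 7.2900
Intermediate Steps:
x(u) = 3
l(p) = -⅖ (l(p) = 2*(-⅕) = -⅖)
m = -½ (m = -2*¼ = -½ ≈ -0.50000)
O(S, j) = -6/5 + 3*j (O(S, j) = 3*(j - ⅖) = 3*(-⅖ + j) = -6/5 + 3*j)
(O(-5, m) + (-2 + 2)²)² = ((-6/5 + 3*(-½)) + (-2 + 2)²)² = ((-6/5 - 3/2) + 0²)² = (-27/10 + 0)² = (-27/10)² = 729/100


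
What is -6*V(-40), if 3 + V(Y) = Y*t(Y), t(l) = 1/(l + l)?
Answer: 15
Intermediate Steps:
t(l) = 1/(2*l)
V(Y) = -5/2 (V(Y) = -3 + Y*(1/(2*Y)) = -3 + ½ = -5/2)
-6*V(-40) = -6*(-5/2) = 15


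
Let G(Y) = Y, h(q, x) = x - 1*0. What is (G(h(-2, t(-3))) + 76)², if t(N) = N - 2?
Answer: 5041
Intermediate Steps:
t(N) = -2 + N
h(q, x) = x (h(q, x) = x + 0 = x)
(G(h(-2, t(-3))) + 76)² = ((-2 - 3) + 76)² = (-5 + 76)² = 71² = 5041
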